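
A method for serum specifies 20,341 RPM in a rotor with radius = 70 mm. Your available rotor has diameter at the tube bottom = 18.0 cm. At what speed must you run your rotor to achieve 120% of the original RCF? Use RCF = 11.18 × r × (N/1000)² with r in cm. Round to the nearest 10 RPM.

Original rotor: r = 70 mm = 7.0 cm
RCF = 11.18 × r × (N/1000)²
RCF_original = 11.18 × 7 × (20.341)² = 11.18 × 7 × 413.756281 ≈ 32,380.6 × g
Target RCF = 1.2 × 32,380.6 ≈ 38,856.7 × g
Your rotor: r = 18.0 / 2 = 9 cm
38,856.7 = 11.18 × 9 × (N/1000)²
(N/1000)² = 38,856.7 / 100.62 = 386.1727
N = 1000 × √386.1727 ≈ 19,651.3

≈ 19650 RPM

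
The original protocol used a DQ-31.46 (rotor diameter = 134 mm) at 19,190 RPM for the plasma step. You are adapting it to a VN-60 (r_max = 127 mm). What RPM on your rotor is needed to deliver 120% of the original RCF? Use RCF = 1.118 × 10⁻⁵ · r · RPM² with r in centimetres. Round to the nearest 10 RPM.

Original rotor: r = 134 mm / 2 = 67 mm = 6.7 cm
RCF_original = 1.118 × 10⁻⁵ × 6.7 × (19190)² = 1.118 × 10⁻⁵ × 6.7 × 368,256,100 ≈ 27,584.6 × g
Target RCF = 1.2 × 27,584.6 ≈ 33,101.5 × g
Your rotor: r = 127 mm = 12.7 cm
33,101.5 = 1.118 × 10⁻⁵ × 12.7 × N²
N² = 33,101.5 / (14.1986 × 10⁻⁵) = 233,132,140
N ≈ √233,132,140 ≈ 15,268.7

≈ 15270 RPM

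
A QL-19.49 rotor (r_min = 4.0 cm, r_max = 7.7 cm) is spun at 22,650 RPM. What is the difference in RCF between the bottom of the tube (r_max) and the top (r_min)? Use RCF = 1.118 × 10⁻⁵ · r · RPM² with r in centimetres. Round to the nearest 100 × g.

ΔRCF ≈ 21200 g

ΔRCF = 1.118 × 10⁻⁵ × (r_max − r_min) × N² = 1.118 × 10⁻⁵ × 3.7 × 513,022,500 ≈ 21,221.7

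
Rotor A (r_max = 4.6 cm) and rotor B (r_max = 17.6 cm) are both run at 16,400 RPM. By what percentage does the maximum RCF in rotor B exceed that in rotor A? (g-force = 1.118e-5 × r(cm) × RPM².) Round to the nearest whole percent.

At equal RPM, RCF scales linearly with r: ratio = 17.6 / 4.6 = 3.8261.
So rotor B delivers 282.6% more g-force.

283%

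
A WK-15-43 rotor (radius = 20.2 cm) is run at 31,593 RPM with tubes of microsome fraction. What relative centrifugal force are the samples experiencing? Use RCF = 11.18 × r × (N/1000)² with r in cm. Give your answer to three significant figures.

≈ 225000 × g

RCF = 11.18 × r × (N/1000)²
RCF = 11.18 × 20.2 × (31.593)² = 11.18 × 20.2 × 998.117649 ≈ 225,410.9 × g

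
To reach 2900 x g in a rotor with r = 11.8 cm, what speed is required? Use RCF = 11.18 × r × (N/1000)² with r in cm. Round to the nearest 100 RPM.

2,900 = 11.18 × 11.8 × (N/1000)²
(N/1000)² = 2,900 / 131.924 = 21.98235
N = 1000 × √21.98235 ≈ 4,688.5

4700 RPM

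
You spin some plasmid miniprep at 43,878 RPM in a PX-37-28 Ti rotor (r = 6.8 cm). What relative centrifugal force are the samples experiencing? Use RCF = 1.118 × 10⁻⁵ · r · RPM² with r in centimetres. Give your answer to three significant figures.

RCF = 1.118 × 10⁻⁵ × 6.8 × (43878)² = 1.118 × 10⁻⁵ × 6.8 × 1,925,278,884 ≈ 146,367.4 × g

≈ 146000 g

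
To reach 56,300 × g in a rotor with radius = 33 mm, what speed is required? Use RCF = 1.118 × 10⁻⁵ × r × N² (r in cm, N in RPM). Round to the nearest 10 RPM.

r = 33 mm = 3.3 cm
56,300 = 1.118 × 10⁻⁵ × 3.3 × N²
N² = 56,300 / (3.6894 × 10⁻⁵) = 1,525,993,386
N ≈ √1,525,993,386 ≈ 39,064.0

N ≈ 39060 RPM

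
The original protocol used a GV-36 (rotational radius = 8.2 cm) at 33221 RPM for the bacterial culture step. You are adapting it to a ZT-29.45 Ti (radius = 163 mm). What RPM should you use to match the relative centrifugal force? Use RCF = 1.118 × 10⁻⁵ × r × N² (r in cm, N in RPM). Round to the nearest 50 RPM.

≈ 23550 RPM

RCF = 1.118 × 10⁻⁵ × r × N²
RCF_original = 1.118 × 10⁻⁵ × 8.2 × (33221)² = 1.118 × 10⁻⁵ × 8.2 × 1,103,634,841 ≈ 101,176.8 × g
Your rotor: r = 163 mm = 16.3 cm
101,176.8 = 1.118 × 10⁻⁵ × 16.3 × N²
N² = 101,176.8 / (18.2234 × 10⁻⁵) = 555,202,652
N ≈ √555,202,652 ≈ 23,562.7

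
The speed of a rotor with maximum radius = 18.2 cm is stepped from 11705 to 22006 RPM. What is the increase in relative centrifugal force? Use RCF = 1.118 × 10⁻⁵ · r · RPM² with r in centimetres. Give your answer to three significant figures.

≈ 70700 ×g

RCF₁ = 1.118 × 10⁻⁵ × 18.2 × (11705)² = 1.118 × 10⁻⁵ × 18.2 × 137,007,025 ≈ 27,877.6 × g
RCF₂ = 1.118 × 10⁻⁵ × 18.2 × (22006)² = 1.118 × 10⁻⁵ × 18.2 × 484,264,036 ≈ 98,536.1 × g
Increase = 98,536.1 − 27,877.6 = 70,658.5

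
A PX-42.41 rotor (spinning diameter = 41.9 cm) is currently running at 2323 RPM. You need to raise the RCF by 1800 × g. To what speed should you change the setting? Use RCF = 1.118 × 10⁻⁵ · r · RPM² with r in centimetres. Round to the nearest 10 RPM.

r = 41.9 / 2 = 20.95 cm
Current RCF = 1.118 × 10⁻⁵ × 20.95 × (2323)² = 1.118 × 10⁻⁵ × 20.95 × 5,396,329 ≈ 1,263.9 × g
Target RCF = 1,263.9 + 1,800 = 3,063.9 × g
N² = 3,063.9 / (23.4221 × 10⁻⁵) = 13,081,235
N ≈ √13,081,235 ≈ 3,616.8

≈ 3620 RPM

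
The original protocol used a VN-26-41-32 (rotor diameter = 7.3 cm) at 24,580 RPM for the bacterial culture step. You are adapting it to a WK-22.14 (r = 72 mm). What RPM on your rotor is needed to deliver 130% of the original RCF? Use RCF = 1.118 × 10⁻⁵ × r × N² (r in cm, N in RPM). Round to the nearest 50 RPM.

Original rotor: r = 7.3 / 2 = 3.65 cm
RCF_original = 1.118 × 10⁻⁵ × 3.65 × (24580)² = 1.118 × 10⁻⁵ × 3.65 × 604,176,400 ≈ 24,654.6 × g
Target RCF = 1.3 × 24,654.6 ≈ 32,051 × g
Your rotor: r = 72 mm = 7.2 cm
32,051 = 1.118 × 10⁻⁵ × 7.2 × N²
N² = 32,051 / (8.0496 × 10⁻⁵) = 398,168,853
N ≈ √398,168,853 ≈ 19,954.2

19950 RPM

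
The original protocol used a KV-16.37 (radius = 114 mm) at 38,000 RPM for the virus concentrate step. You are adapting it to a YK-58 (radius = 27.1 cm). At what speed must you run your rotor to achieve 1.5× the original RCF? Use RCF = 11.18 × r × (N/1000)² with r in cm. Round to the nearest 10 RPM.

30190 RPM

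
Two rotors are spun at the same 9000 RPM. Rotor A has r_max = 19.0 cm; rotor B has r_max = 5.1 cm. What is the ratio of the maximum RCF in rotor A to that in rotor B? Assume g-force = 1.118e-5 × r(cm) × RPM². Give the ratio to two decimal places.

3.73

At fixed N, RCF ∝ r, so RCF_A/RCF_B = r_A/r_B = 19.0 / 5.1 = 3.7255.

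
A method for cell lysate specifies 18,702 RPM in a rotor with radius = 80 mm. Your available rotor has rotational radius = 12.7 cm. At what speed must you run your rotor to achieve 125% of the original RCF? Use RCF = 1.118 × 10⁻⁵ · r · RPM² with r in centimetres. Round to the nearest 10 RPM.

Original rotor: r = 80 mm = 8.0 cm
RCF_original = 1.118 × 10⁻⁵ × 8 × (18702)² = 1.118 × 10⁻⁵ × 8 × 349,764,804 ≈ 31,283 × g
Target RCF = 1.25 × 31,283 ≈ 39,103.8 × g
39,103.8 = 1.118 × 10⁻⁵ × 12.7 × N²
N² = 39,103.8 / (14.1986 × 10⁻⁵) = 275,406,026
N ≈ √275,406,026 ≈ 16,595.4

≈ 16600 RPM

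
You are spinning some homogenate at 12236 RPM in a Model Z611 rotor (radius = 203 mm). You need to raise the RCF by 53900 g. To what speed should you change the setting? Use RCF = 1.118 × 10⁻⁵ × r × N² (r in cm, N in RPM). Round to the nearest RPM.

r = 203 mm = 20.3 cm
Current RCF = 1.118 × 10⁻⁵ × 20.3 × (12236)² = 1.118 × 10⁻⁵ × 20.3 × 149,719,696 ≈ 33,979.5 × g
Target RCF = 33,979.5 + 53,900 = 87,879.5 × g
N² = 87,879.5 / (22.6954 × 10⁻⁵) = 387,212,827
N ≈ √387,212,827 ≈ 19,677.7

N₂ ≈ 19678 RPM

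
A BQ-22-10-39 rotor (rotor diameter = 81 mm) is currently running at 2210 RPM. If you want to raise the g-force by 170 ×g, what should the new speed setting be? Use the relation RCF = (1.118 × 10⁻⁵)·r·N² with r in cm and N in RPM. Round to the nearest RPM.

N₂ ≈ 2939 RPM

r = 81 mm / 2 = 40.5 mm = 4.05 cm
Current RCF = 1.118 × 10⁻⁵ × 4.05 × (2210)² = 1.118 × 10⁻⁵ × 4.05 × 4,884,100 ≈ 221.1 × g
Target RCF = 221.1 + 170 = 391.1 × g
N² = 391.1 / (4.5279 × 10⁻⁵) = 8,637,558
N ≈ √8,637,558 ≈ 2,939.0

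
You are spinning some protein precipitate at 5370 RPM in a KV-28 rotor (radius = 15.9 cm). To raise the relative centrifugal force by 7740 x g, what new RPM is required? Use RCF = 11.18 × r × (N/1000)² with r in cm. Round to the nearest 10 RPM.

Current RCF = 11.18 × 15.9 × (5.37)² = 11.18 × 15.9 × 28.8369 ≈ 5,126.1 × g
Target RCF = 5,126.1 + 7,740 = 12,866.1 × g
(N/1000)² = 12,866.1 / 177.762 = 72.37824
N = 1000 × √72.37824 ≈ 8,507.5

N₂ ≈ 8510 RPM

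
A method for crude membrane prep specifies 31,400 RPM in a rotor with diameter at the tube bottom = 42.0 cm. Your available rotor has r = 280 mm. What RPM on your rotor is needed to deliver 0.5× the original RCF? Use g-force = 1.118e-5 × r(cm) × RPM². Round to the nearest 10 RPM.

≈ 19230 RPM

Original rotor: r = 42.0 / 2 = 21 cm
RCF_original = 1.118 × 10⁻⁵ × 21 × (31400)² = 1.118 × 10⁻⁵ × 21 × 985,960,000 ≈ 231,483.7 × g
Target RCF = 0.5 × 231,483.7 ≈ 115,741.9 × g
Your rotor: r = 280 mm = 28.0 cm
115,741.9 = 1.118 × 10⁻⁵ × 28 × N²
N² = 115,741.9 / (31.304 × 10⁻⁵) = 369,735,178
N ≈ √369,735,178 ≈ 19,228.5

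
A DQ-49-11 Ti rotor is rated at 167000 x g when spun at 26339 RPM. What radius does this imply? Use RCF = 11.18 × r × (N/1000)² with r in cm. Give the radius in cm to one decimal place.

21.5 cm

RCF = 11.18 × r × (N/1000)²
167000 = 11.18 × r × (26.339)²
r = 167000 / (11.18 × 693.742921) = 167000 / 7756.046 ≈ 21.532 cm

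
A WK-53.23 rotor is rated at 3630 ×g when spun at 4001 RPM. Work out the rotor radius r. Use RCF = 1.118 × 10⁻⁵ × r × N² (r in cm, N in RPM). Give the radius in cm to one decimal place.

≈ 20.3 cm

3630 = 1.118 × 10⁻⁵ × r × (4001)²
r = 3630 / (1.118 × 10⁻⁵ × 16,008,001) = 3630 / 178.9695 ≈ 20.283 cm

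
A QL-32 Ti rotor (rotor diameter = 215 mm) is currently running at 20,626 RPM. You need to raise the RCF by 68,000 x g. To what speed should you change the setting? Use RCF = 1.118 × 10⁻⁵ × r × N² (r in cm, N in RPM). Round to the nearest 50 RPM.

31500 RPM

r = 215 mm / 2 = 107.5 mm = 10.75 cm
Current RCF = 1.118 × 10⁻⁵ × 10.75 × (20626)² = 1.118 × 10⁻⁵ × 10.75 × 425,431,876 ≈ 51,130.5 × g
Target RCF = 51,130.5 + 68,000 = 119,130.5 × g
N² = 119,130.5 / (12.0185 × 10⁻⁵) = 991,226,027
N ≈ √991,226,027 ≈ 31,483.7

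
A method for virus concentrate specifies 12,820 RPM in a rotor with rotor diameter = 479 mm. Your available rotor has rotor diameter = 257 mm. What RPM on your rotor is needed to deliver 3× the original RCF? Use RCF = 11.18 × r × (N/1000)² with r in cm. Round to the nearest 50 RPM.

Original rotor: r = 479 mm / 2 = 239.5 mm = 23.95 cm
RCF_original = 11.18 × 23.95 × (12.82)² = 11.18 × 23.95 × 164.3524 ≈ 44,007.2 × g
Target RCF = 3 × 44,007.2 ≈ 132,021.6 × g
Your rotor: r = 257 mm / 2 = 128.5 mm = 12.85 cm
132,021.6 = 11.18 × 12.85 × (N/1000)²
(N/1000)² = 132,021.6 / 143.663 = 918.9673
N = 1000 × √918.9673 ≈ 30,314.5

≈ 30300 RPM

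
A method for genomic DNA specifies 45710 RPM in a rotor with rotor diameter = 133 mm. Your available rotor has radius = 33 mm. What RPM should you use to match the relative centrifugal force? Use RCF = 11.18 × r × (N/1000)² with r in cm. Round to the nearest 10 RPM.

≈ 64890 RPM

Original rotor: r = 133 mm / 2 = 66.5 mm = 6.65 cm
RCF_original = 11.18 × 6.65 × (45.71)² = 11.18 × 6.65 × 2,089.4041 ≈ 155,340.9 × g
Your rotor: r = 33 mm = 3.3 cm
155,340.9 = 11.18 × 3.3 × (N/1000)²
(N/1000)² = 155,340.9 / 36.894 = 4210.465
N = 1000 × √4210.465 ≈ 64,888.1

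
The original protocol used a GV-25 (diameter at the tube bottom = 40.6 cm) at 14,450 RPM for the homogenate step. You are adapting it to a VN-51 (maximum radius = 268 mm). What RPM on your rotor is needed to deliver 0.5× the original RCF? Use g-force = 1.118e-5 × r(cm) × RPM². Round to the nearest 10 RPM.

8890 RPM

Original rotor: r = 40.6 / 2 = 20.3 cm
RCF_original = 1.118 × 10⁻⁵ × 20.3 × (14450)² = 1.118 × 10⁻⁵ × 20.3 × 208,802,500 ≈ 47,388.6 × g
Target RCF = 0.5 × 47,388.6 ≈ 23,694.3 × g
Your rotor: r = 268 mm = 26.8 cm
23,694.3 = 1.118 × 10⁻⁵ × 26.8 × N²
N² = 23,694.3 / (29.9624 × 10⁻⁵) = 79,080,114
N ≈ √79,080,114 ≈ 8,892.7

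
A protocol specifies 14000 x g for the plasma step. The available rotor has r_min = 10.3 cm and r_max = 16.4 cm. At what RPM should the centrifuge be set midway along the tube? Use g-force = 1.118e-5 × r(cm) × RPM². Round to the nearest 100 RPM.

≈ 9700 RPM

r_avg = (10.3 + 16.4) / 2 = 13.35 cm
RCF = 1.118 × 10⁻⁵ × r × N²
14,000 = 1.118 × 10⁻⁵ × 13.35 × N²
N² = 14,000 / (14.9253 × 10⁻⁵) = 93,800,460
N ≈ √93,800,460 ≈ 9,685.1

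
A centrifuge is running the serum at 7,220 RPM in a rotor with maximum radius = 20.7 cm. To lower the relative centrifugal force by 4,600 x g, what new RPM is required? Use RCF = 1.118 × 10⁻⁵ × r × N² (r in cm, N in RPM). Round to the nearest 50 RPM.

N₂ ≈ 5700 RPM

Current RCF = 1.118 × 10⁻⁵ × 20.7 × (7220)² = 1.118 × 10⁻⁵ × 20.7 × 52,128,400 ≈ 12,063.9 × g
Target RCF = 12,063.9 − 4,600 = 7,463.9 × g
N² = 7,463.9 / (23.1426 × 10⁻⁵) = 32,251,778
N ≈ √32,251,778 ≈ 5,679.1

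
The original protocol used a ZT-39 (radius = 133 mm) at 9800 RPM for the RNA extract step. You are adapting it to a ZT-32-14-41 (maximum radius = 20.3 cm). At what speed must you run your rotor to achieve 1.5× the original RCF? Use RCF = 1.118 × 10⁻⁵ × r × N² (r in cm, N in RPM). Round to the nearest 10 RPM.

≈ 9720 RPM

Original rotor: r = 133 mm = 13.3 cm
RCF_original = 1.118 × 10⁻⁵ × 13.3 × (9800)² = 1.118 × 10⁻⁵ × 13.3 × 96,040,000 ≈ 14,280.6 × g
Target RCF = 1.5 × 14,280.6 ≈ 21,420.9 × g
21,420.9 = 1.118 × 10⁻⁵ × 20.3 × N²
N² = 21,420.9 / (22.6954 × 10⁻⁵) = 94,384,325
N ≈ √94,384,325 ≈ 9,715.2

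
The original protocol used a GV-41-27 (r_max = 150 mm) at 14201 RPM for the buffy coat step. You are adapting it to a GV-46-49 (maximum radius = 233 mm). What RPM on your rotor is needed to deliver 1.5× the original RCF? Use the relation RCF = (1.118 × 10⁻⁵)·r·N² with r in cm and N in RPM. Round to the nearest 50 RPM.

Original rotor: r = 150 mm = 15.0 cm
RCF = 1.118 × 10⁻⁵ × r × N²
RCF_original = 1.118 × 10⁻⁵ × 15 × (14201)² = 1.118 × 10⁻⁵ × 15 × 201,668,401 ≈ 33,819.8 × g
Target RCF = 1.5 × 33,819.8 ≈ 50,729.7 × g
Your rotor: r = 233 mm = 23.3 cm
50,729.7 = 1.118 × 10⁻⁵ × 23.3 × N²
N² = 50,729.7 / (26.0494 × 10⁻⁵) = 194,744,217
N ≈ √194,744,217 ≈ 13,955.1

13950 RPM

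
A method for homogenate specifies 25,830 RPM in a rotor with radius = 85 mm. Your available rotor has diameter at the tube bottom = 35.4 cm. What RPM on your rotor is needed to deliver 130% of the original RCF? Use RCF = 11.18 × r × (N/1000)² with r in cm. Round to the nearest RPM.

Original rotor: r = 85 mm = 8.5 cm
RCF = 11.18 × r × (N/1000)²
RCF_original = 11.18 × 8.5 × (25.83)² = 11.18 × 8.5 × 667.1889 ≈ 63,403 × g
Target RCF = 1.3 × 63,403 ≈ 82,423.9 × g
Your rotor: r = 35.4 / 2 = 17.7 cm
82,423.9 = 11.18 × 17.7 × (N/1000)²
(N/1000)² = 82,423.9 / 197.886 = 416.5221
N = 1000 × √416.5221 ≈ 20,408.9

≈ 20409 RPM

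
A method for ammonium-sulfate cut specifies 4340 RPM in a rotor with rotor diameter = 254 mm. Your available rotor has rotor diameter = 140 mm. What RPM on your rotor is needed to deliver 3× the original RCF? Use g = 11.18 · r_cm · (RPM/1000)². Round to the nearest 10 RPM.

Original rotor: r = 254 mm / 2 = 127 mm = 12.7 cm
RCF = 11.18 × r × (N/1000)²
RCF_original = 11.18 × 12.7 × (4.34)² = 11.18 × 12.7 × 18.8356 ≈ 2,674.4 × g
Target RCF = 3 × 2,674.4 ≈ 8,023.2 × g
Your rotor: r = 140 mm / 2 = 70 mm = 7 cm
8,023.2 = 11.18 × 7 × (N/1000)²
(N/1000)² = 8,023.2 / 78.26 = 102.5198
N = 1000 × √102.5198 ≈ 10,125.2

≈ 10130 RPM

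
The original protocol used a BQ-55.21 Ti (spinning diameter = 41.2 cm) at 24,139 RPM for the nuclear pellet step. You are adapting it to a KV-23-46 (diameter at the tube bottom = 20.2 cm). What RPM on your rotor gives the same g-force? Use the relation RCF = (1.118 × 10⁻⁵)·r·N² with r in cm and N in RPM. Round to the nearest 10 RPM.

Original rotor: r = 41.2 / 2 = 20.6 cm
RCF_original = 1.118 × 10⁻⁵ × 20.6 × (24139)² = 1.118 × 10⁻⁵ × 20.6 × 582,691,321 ≈ 134,198.5 × g
Your rotor: r = 20.2 / 2 = 10.1 cm
134,198.5 = 1.118 × 10⁻⁵ × 10.1 × N²
N² = 134,198.5 / (11.2918 × 10⁻⁵) = 1,188,459,767
N ≈ √1,188,459,767 ≈ 34,474.0

≈ 34470 RPM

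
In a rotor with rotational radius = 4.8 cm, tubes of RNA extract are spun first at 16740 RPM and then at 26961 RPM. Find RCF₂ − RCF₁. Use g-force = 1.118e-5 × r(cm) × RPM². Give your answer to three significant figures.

≈ 24000 ×g

RCF₁ = 1.118 × 10⁻⁵ × 4.8 × (16740)² = 1.118 × 10⁻⁵ × 4.8 × 280,227,600 ≈ 15,038.1 × g
RCF₂ = 1.118 × 10⁻⁵ × 4.8 × (26961)² = 1.118 × 10⁻⁵ × 4.8 × 726,895,521 ≈ 39,008.1 × g
Increase = 39,008.1 − 15,038.1 = 23,970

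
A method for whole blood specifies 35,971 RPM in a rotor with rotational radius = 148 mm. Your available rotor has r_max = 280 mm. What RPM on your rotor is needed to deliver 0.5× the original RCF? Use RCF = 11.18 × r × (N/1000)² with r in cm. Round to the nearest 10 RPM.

≈ 18490 RPM

Original rotor: r = 148 mm = 14.8 cm
RCF_original = 11.18 × 14.8 × (35.971)² = 11.18 × 14.8 × 1,293.912841 ≈ 214,096 × g
Target RCF = 0.5 × 214,096 ≈ 107,048 × g
Your rotor: r = 280 mm = 28.0 cm
107,048 = 11.18 × 28 × (N/1000)²
(N/1000)² = 107,048 / 313.04 = 341.9627
N = 1000 × √341.9627 ≈ 18,492.2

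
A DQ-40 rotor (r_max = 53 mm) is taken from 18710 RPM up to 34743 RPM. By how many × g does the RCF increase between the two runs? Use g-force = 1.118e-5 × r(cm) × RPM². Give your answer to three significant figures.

50800 × g

r = 53 mm = 5.3 cm
RCF₁ = 1.118 × 10⁻⁵ × 5.3 × (18710)² = 1.118 × 10⁻⁵ × 5.3 × 350,064,100 ≈ 20,742.7 × g
RCF₂ = 1.118 × 10⁻⁵ × 5.3 × (34743)² = 1.118 × 10⁻⁵ × 5.3 × 1,207,076,049 ≈ 71,524.1 × g
Increase = 71,524.1 − 20,742.7 = 50,781.4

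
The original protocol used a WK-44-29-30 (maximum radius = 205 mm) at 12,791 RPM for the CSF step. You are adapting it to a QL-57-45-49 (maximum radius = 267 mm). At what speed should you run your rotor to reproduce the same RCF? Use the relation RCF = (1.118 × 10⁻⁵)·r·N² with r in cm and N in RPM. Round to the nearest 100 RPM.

Original rotor: r = 205 mm = 20.5 cm
RCF = 1.118 × 10⁻⁵ × r × N²
RCF_original = 1.118 × 10⁻⁵ × 20.5 × (12791)² = 1.118 × 10⁻⁵ × 20.5 × 163,609,681 ≈ 37,497.7 × g
Your rotor: r = 267 mm = 26.7 cm
37,497.7 = 1.118 × 10⁻⁵ × 26.7 × N²
N² = 37,497.7 / (29.8506 × 10⁻⁵) = 125,617,911
N ≈ √125,617,911 ≈ 11,207.9

11200 RPM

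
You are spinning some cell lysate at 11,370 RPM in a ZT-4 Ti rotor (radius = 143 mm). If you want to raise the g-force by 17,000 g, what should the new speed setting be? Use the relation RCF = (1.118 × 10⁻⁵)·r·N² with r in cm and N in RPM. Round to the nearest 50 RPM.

N₂ ≈ 15350 RPM

r = 143 mm = 14.3 cm
Current RCF = 1.118 × 10⁻⁵ × 14.3 × (11370)² = 1.118 × 10⁻⁵ × 14.3 × 129,276,900 ≈ 20,668 × g
Target RCF = 20,668 + 17,000 = 37,668 × g
N² = 37,668 / (15.9874 × 10⁻⁵) = 235,610,543
N ≈ √235,610,543 ≈ 15,349.6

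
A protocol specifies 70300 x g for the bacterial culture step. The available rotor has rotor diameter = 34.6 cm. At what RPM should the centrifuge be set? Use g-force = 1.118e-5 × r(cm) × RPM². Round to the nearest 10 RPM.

N ≈ 19060 RPM

r = 34.6 / 2 = 17.3 cm
70,300 = 1.118 × 10⁻⁵ × 17.3 × N²
N² = 70,300 / (19.3414 × 10⁻⁵) = 363,469,035
N ≈ √363,469,035 ≈ 19,064.9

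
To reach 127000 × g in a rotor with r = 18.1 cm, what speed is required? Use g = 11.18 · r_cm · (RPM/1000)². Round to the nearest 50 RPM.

RCF = 11.18 × r × (N/1000)²
127,000 = 11.18 × 18.1 × (N/1000)²
(N/1000)² = 127,000 / 202.358 = 627.6006
N = 1000 × √627.6006 ≈ 25,052.0

N ≈ 25050 RPM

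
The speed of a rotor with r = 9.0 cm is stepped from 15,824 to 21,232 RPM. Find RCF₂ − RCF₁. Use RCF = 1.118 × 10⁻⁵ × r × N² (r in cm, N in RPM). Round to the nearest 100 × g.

RCF₁ = 1.118 × 10⁻⁵ × 9 × (15824)² = 1.118 × 10⁻⁵ × 9 × 250,398,976 ≈ 25,195.1 × g
RCF₂ = 1.118 × 10⁻⁵ × 9 × (21232)² = 1.118 × 10⁻⁵ × 9 × 450,797,824 ≈ 45,359.3 × g
Increase = 45,359.3 − 25,195.1 = 20,164.2

≈ 20200 × g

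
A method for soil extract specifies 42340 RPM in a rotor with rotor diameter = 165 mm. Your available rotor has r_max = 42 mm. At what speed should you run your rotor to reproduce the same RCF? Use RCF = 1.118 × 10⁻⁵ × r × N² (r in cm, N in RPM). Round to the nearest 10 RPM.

Original rotor: r = 165 mm / 2 = 82.5 mm = 8.25 cm
RCF = 1.118 × 10⁻⁵ × r × N²
RCF_original = 1.118 × 10⁻⁵ × 8.25 × (42340)² = 1.118 × 10⁻⁵ × 8.25 × 1,792,675,600 ≈ 165,347.4 × g
Your rotor: r = 42 mm = 4.2 cm
165,347.4 = 1.118 × 10⁻⁵ × 4.2 × N²
N² = 165,347.4 / (4.6956 × 10⁻⁵) = 3,521,326,348
N ≈ √3,521,326,348 ≈ 59,340.8

59340 RPM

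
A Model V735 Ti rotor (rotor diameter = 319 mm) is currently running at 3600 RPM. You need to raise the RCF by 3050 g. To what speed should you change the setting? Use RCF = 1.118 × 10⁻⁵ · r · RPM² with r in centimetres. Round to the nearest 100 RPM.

N₂ ≈ 5500 RPM

r = 319 mm / 2 = 159.5 mm = 15.95 cm
Current RCF = 1.118 × 10⁻⁵ × 15.95 × (3600)² = 1.118 × 10⁻⁵ × 15.95 × 12,960,000 ≈ 2,311 × g
Target RCF = 2,311 + 3,050 = 5,361 × g
N² = 5,361 / (17.8321 × 10⁻⁵) = 30,063,761
N ≈ √30,063,761 ≈ 5,483.0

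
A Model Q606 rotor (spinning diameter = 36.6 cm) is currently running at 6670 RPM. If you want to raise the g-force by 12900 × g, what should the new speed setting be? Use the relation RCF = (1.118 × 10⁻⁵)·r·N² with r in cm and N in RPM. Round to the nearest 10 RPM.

≈ 10370 RPM

r = 36.6 / 2 = 18.3 cm
Current RCF = 1.118 × 10⁻⁵ × 18.3 × (6670)² = 1.118 × 10⁻⁵ × 18.3 × 44,488,900 ≈ 9,102.2 × g
Target RCF = 9,102.2 + 12,900 = 22,002.2 × g
N² = 22,002.2 / (20.4594 × 10⁻⁵) = 107,540,788
N ≈ √107,540,788 ≈ 10,370.2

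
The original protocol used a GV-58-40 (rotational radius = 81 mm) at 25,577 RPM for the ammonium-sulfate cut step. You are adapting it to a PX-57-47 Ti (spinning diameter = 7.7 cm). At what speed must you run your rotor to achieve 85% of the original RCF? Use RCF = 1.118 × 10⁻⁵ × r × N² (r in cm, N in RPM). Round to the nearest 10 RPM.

34200 RPM

Original rotor: r = 81 mm = 8.1 cm
RCF_original = 1.118 × 10⁻⁵ × 8.1 × (25577)² = 1.118 × 10⁻⁵ × 8.1 × 654,182,929 ≈ 59,241.5 × g
Target RCF = 0.85 × 59,241.5 ≈ 50,355.3 × g
Your rotor: r = 7.7 / 2 = 3.85 cm
50,355.3 = 1.118 × 10⁻⁵ × 3.85 × N²
N² = 50,355.3 / (4.3043 × 10⁻⁵) = 1,169,883,605
N ≈ √1,169,883,605 ≈ 34,203.6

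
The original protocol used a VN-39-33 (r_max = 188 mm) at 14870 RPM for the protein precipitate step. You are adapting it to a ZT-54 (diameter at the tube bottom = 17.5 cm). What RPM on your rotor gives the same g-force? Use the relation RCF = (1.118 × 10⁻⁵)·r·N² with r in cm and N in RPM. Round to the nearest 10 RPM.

Original rotor: r = 188 mm = 18.8 cm
RCF = 1.118 × 10⁻⁵ × r × N²
RCF_original = 1.118 × 10⁻⁵ × 18.8 × (14870)² = 1.118 × 10⁻⁵ × 18.8 × 221,116,900 ≈ 46,475.2 × g
Your rotor: r = 17.5 / 2 = 8.75 cm
46,475.2 = 1.118 × 10⁻⁵ × 8.75 × N²
N² = 46,475.2 / (9.7825 × 10⁻⁵) = 475,085,101
N ≈ √475,085,101 ≈ 21,796.4

21800 RPM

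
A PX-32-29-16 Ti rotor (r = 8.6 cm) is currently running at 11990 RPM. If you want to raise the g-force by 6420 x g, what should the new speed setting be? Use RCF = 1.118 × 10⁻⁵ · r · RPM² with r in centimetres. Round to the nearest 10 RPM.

Current RCF = 1.118 × 10⁻⁵ × 8.6 × (11990)² = 1.118 × 10⁻⁵ × 8.6 × 143,760,100 ≈ 13,822.2 × g
Target RCF = 13,822.2 + 6,420 = 20,242.2 × g
N² = 20,242.2 / (9.6148 × 10⁻⁵) = 210,531,680
N ≈ √210,531,680 ≈ 14,509.7

N₂ ≈ 14510 RPM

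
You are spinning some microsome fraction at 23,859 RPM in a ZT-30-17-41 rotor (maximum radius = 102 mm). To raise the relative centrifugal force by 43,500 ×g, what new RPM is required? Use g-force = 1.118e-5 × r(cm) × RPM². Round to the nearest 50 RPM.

r = 102 mm = 10.2 cm
Current RCF = 1.118 × 10⁻⁵ × 10.2 × (23859)² = 1.118 × 10⁻⁵ × 10.2 × 569,251,881 ≈ 64,915.2 × g
Target RCF = 64,915.2 + 43,500 = 108,415.2 × g
N² = 108,415.2 / (11.4036 × 10⁻⁵) = 950,710,302
N ≈ √950,710,302 ≈ 30,833.6

N₂ ≈ 30850 RPM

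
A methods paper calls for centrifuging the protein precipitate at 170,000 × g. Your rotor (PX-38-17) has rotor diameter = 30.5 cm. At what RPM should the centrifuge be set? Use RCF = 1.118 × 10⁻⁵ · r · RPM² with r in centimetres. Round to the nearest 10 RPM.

r = 30.5 / 2 = 15.25 cm
RCF = 1.118 × 10⁻⁵ × r × N²
170,000 = 1.118 × 10⁻⁵ × 15.25 × N²
N² = 170,000 / (17.0495 × 10⁻⁵) = 997,096,689
N ≈ √997,096,689 ≈ 31,576.8

N ≈ 31580 RPM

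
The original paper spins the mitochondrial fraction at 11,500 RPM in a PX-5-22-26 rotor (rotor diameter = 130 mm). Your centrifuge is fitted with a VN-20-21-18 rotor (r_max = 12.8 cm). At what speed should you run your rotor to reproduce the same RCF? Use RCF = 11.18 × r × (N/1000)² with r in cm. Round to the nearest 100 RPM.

8200 RPM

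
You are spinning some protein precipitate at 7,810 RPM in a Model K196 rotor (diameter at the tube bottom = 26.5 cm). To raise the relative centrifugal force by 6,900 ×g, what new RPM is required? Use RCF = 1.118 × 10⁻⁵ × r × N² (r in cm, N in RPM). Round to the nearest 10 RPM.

r = 26.5 / 2 = 13.25 cm
Current RCF = 1.118 × 10⁻⁵ × 13.25 × (7810)² = 1.118 × 10⁻⁵ × 13.25 × 60,996,100 ≈ 9,035.7 × g
Target RCF = 9,035.7 + 6,900 = 15,935.7 × g
N² = 15,935.7 / (14.8135 × 10⁻⁵) = 107,575,522
N ≈ √107,575,522 ≈ 10,371.9

≈ 10370 RPM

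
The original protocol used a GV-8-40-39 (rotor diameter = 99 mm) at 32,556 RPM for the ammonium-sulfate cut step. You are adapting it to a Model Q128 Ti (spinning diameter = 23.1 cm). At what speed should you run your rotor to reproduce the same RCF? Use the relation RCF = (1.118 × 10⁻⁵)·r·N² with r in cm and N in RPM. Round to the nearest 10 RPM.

≈ 21310 RPM

Original rotor: r = 99 mm / 2 = 49.5 mm = 4.95 cm
RCF_original = 1.118 × 10⁻⁵ × 4.95 × (32556)² = 1.118 × 10⁻⁵ × 4.95 × 1,059,893,136 ≈ 58,655.5 × g
Your rotor: r = 23.1 / 2 = 11.55 cm
58,655.5 = 1.118 × 10⁻⁵ × 11.55 × N²
N² = 58,655.5 / (12.9129 × 10⁻⁵) = 454,239,559
N ≈ √454,239,559 ≈ 21,312.9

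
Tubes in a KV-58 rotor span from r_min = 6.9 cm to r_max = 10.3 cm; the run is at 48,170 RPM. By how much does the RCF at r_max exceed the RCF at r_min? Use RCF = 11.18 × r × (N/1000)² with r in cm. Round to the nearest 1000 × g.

RCF_max = 11.18 × 10.3 × (48.17)² = 11.18 × 10.3 × 2,320.3489 ≈ 267,197.5 × g
RCF_min = 11.18 × 6.9 × (48.17)² = 11.18 × 6.9 × 2,320.3489 ≈ 178,996.4 × g
ΔRCF = 267,197.5 − 178,996.4 = 88,201.1

≈ 88000 ×g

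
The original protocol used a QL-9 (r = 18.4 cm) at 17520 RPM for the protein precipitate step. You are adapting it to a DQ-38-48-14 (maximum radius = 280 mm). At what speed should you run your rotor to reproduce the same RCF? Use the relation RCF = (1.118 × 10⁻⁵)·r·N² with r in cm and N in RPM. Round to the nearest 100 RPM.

RCF_original = 1.118 × 10⁻⁵ × 18.4 × (17520)² = 1.118 × 10⁻⁵ × 18.4 × 306,950,400 ≈ 63,143.4 × g
Your rotor: r = 280 mm = 28.0 cm
63,143.4 = 1.118 × 10⁻⁵ × 28 × N²
N² = 63,143.4 / (31.304 × 10⁻⁵) = 201,710,325
N ≈ √201,710,325 ≈ 14,202.5

14200 RPM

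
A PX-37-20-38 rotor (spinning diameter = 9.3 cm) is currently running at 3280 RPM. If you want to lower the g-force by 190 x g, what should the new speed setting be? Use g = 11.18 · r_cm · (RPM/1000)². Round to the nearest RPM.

≈ 2665 RPM

r = 9.3 / 2 = 4.65 cm
Current RCF = 11.18 × 4.65 × (3.28)² = 11.18 × 4.65 × 10.7584 ≈ 559.3 × g
Target RCF = 559.3 − 190 = 369.3 × g
(N/1000)² = 369.3 / 51.987 = 7.103699
N = 1000 × √7.103699 ≈ 2,665.3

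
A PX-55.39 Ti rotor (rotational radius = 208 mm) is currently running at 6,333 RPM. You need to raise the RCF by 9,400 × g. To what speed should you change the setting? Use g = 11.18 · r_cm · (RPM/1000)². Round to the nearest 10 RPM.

8970 RPM

r = 208 mm = 20.8 cm
Current RCF = 11.18 × 20.8 × (6.333)² = 11.18 × 20.8 × 40.106889 ≈ 9,326.6 × g
Target RCF = 9,326.6 + 9,400 = 18,726.6 × g
(N/1000)² = 18,726.6 / 232.544 = 80.52928
N = 1000 × √80.52928 ≈ 8,973.8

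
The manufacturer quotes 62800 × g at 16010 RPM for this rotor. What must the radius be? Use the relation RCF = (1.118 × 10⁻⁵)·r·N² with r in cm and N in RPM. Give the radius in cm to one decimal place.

r ≈ 21.9 cm

62800 = 1.118 × 10⁻⁵ × r × (16010)²
r = 62800 / (1.118 × 10⁻⁵ × 256,320,100) = 62800 / 2865.659 ≈ 21.915 cm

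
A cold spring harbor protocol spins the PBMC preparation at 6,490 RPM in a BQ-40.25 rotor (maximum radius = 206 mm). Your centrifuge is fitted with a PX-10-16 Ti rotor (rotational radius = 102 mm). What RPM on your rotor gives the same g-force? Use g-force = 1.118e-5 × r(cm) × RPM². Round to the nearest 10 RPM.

Original rotor: r = 206 mm = 20.6 cm
RCF = 1.118 × 10⁻⁵ × r × N²
RCF_original = 1.118 × 10⁻⁵ × 20.6 × (6490)² = 1.118 × 10⁻⁵ × 20.6 × 42,120,100 ≈ 9,700.6 × g
Your rotor: r = 102 mm = 10.2 cm
9,700.6 = 1.118 × 10⁻⁵ × 10.2 × N²
N² = 9,700.6 / (11.4036 × 10⁻⁵) = 85,066,119
N ≈ √85,066,119 ≈ 9,223.1

9220 RPM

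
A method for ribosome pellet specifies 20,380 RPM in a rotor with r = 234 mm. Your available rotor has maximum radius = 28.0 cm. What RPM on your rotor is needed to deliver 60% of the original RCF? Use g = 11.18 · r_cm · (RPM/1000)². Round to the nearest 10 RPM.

14430 RPM

Original rotor: r = 234 mm = 23.4 cm
RCF = 11.18 × r × (N/1000)²
RCF_original = 11.18 × 23.4 × (20.38)² = 11.18 × 23.4 × 415.3444 ≈ 108,659.1 × g
Target RCF = 0.6 × 108,659.1 ≈ 65,195.5 × g
65,195.5 = 11.18 × 28 × (N/1000)²
(N/1000)² = 65,195.5 / 313.04 = 208.2657
N = 1000 × √208.2657 ≈ 14,431.4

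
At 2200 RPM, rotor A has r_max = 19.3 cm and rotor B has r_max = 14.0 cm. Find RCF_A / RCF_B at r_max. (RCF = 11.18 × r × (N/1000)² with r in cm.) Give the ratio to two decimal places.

At fixed N, RCF ∝ r, so RCF_A/RCF_B = r_A/r_B = 19.3 / 14.0 = 1.3786.

1.38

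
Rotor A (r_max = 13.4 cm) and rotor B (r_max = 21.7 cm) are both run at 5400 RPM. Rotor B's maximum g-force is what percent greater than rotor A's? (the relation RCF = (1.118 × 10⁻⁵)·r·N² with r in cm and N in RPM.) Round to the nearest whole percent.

62%

At equal RPM, RCF scales linearly with r: ratio = 21.7 / 13.4 = 1.6194.
So rotor B delivers 61.9% more g-force.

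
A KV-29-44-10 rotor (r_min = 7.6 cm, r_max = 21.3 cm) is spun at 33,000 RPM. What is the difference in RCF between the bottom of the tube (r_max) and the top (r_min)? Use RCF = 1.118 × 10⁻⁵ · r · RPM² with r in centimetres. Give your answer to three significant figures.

ΔRCF ≈ 167000 g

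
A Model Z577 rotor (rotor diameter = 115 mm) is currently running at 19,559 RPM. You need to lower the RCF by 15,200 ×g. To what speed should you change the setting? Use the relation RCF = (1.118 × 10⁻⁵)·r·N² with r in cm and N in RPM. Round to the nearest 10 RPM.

≈ 12090 RPM

r = 115 mm / 2 = 57.5 mm = 5.75 cm
Current RCF = 1.118 × 10⁻⁵ × 5.75 × (19559)² = 1.118 × 10⁻⁵ × 5.75 × 382,554,481 ≈ 24,592.5 × g
Target RCF = 24,592.5 − 15,200 = 9,392.5 × g
N² = 9,392.5 / (6.4285 × 10⁻⁵) = 146,107,179
N ≈ √146,107,179 ≈ 12,087.5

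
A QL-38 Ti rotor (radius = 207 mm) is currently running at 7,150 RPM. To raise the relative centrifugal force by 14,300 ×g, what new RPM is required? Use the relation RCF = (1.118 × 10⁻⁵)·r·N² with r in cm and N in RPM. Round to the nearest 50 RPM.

r = 207 mm = 20.7 cm
Current RCF = 1.118 × 10⁻⁵ × 20.7 × (7150)² = 1.118 × 10⁻⁵ × 20.7 × 51,122,500 ≈ 11,831.1 × g
Target RCF = 11,831.1 + 14,300 = 26,131.1 × g
N² = 26,131.1 / (23.1426 × 10⁻⁵) = 112,913,415
N ≈ √112,913,415 ≈ 10,626.1

N₂ ≈ 10650 RPM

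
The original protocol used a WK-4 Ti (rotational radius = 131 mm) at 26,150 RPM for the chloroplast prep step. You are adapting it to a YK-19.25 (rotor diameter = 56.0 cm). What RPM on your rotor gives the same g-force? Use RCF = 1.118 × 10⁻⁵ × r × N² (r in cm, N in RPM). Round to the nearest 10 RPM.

Original rotor: r = 131 mm = 13.1 cm
RCF = 1.118 × 10⁻⁵ × r × N²
RCF_original = 1.118 × 10⁻⁵ × 13.1 × (26150)² = 1.118 × 10⁻⁵ × 13.1 × 683,822,500 ≈ 100,151.3 × g
Your rotor: r = 56.0 / 2 = 28 cm
100,151.3 = 1.118 × 10⁻⁵ × 28 × N²
N² = 100,151.3 / (31.304 × 10⁻⁵) = 319,931,319
N ≈ √319,931,319 ≈ 17,886.6

≈ 17890 RPM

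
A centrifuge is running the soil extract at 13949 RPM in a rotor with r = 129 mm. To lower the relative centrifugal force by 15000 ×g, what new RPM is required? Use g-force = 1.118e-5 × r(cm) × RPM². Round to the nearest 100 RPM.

r = 129 mm = 12.9 cm
Current RCF = 1.118 × 10⁻⁵ × 12.9 × (13949)² = 1.118 × 10⁻⁵ × 12.9 × 194,574,601 ≈ 28,061.9 × g
Target RCF = 28,061.9 − 15,000 = 13,061.9 × g
N² = 13,061.9 / (14.4222 × 10⁻⁵) = 90,568,013
N ≈ √90,568,013 ≈ 9,516.7

N₂ ≈ 9500 RPM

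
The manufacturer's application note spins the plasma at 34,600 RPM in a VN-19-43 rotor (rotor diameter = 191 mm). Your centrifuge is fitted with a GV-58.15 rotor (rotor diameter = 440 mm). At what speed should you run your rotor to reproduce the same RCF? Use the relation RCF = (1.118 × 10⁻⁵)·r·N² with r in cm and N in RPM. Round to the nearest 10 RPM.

Original rotor: r = 191 mm / 2 = 95.5 mm = 9.55 cm
RCF_original = 1.118 × 10⁻⁵ × 9.55 × (34600)² = 1.118 × 10⁻⁵ × 9.55 × 1,197,160,000 ≈ 127,819.6 × g
Your rotor: r = 440 mm / 2 = 220 mm = 22 cm
127,819.6 = 1.118 × 10⁻⁵ × 22 × N²
N² = 127,819.6 / (24.596 × 10⁻⁵) = 519,676,370
N ≈ √519,676,370 ≈ 22,796.4

22800 RPM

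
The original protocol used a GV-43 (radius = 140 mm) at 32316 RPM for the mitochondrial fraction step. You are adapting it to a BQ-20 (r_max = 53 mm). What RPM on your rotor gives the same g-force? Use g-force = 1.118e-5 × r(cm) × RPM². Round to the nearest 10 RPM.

52520 RPM

Original rotor: r = 140 mm = 14.0 cm
RCF = 1.118 × 10⁻⁵ × r × N²
RCF_original = 1.118 × 10⁻⁵ × 14 × (32316)² = 1.118 × 10⁻⁵ × 14 × 1,044,323,856 ≈ 163,457.6 × g
Your rotor: r = 53 mm = 5.3 cm
163,457.6 = 1.118 × 10⁻⁵ × 5.3 × N²
N² = 163,457.6 / (5.9254 × 10⁻⁵) = 2,758,591,825
N ≈ √2,758,591,825 ≈ 52,522.3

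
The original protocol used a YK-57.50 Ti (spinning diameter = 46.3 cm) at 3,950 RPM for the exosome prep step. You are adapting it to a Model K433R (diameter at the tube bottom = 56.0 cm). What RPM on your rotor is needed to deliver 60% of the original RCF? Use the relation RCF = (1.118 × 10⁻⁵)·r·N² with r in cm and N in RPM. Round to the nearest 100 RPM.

2800 RPM

Original rotor: r = 46.3 / 2 = 23.15 cm
RCF_original = 1.118 × 10⁻⁵ × 23.15 × (3950)² = 1.118 × 10⁻⁵ × 23.15 × 15,602,500 ≈ 4,038.2 × g
Target RCF = 0.6 × 4,038.2 ≈ 2,422.9 × g
Your rotor: r = 56.0 / 2 = 28 cm
2,422.9 = 1.118 × 10⁻⁵ × 28 × N²
N² = 2,422.9 / (31.304 × 10⁻⁵) = 7,739,905
N ≈ √7,739,905 ≈ 2,782.1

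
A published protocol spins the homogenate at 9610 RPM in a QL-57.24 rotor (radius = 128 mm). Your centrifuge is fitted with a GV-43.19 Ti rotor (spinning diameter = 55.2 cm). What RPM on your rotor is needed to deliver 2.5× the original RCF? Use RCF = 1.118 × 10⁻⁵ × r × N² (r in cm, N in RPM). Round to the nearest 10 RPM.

10350 RPM

Original rotor: r = 128 mm = 12.8 cm
RCF_original = 1.118 × 10⁻⁵ × 12.8 × (9610)² = 1.118 × 10⁻⁵ × 12.8 × 92,352,100 ≈ 13,216 × g
Target RCF = 2.5 × 13,216 ≈ 33,040 × g
Your rotor: r = 55.2 / 2 = 27.6 cm
33,040 = 1.118 × 10⁻⁵ × 27.6 × N²
N² = 33,040 / (30.8568 × 10⁻⁵) = 107,075,264
N ≈ √107,075,264 ≈ 10,347.7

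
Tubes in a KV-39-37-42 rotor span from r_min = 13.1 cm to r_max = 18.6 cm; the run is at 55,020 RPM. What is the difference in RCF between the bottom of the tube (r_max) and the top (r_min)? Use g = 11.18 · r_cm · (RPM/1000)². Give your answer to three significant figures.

186000 ×g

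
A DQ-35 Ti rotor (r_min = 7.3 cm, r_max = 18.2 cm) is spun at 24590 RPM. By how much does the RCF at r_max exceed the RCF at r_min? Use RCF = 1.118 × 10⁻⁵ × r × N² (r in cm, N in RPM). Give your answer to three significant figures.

73700 ×g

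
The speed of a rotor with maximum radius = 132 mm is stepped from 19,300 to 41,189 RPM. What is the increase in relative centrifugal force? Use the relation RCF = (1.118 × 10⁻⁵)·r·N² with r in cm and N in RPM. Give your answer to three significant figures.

r = 132 mm = 13.2 cm
RCF₁ = 1.118 × 10⁻⁵ × 13.2 × (19300)² = 1.118 × 10⁻⁵ × 13.2 × 372,490,000 ≈ 54,970.6 × g
RCF₂ = 1.118 × 10⁻⁵ × 13.2 × (41189)² = 1.118 × 10⁻⁵ × 13.2 × 1,696,533,721 ≈ 250,367.7 × g
Increase = 250,367.7 − 54,970.6 = 195,397.1

195000 × g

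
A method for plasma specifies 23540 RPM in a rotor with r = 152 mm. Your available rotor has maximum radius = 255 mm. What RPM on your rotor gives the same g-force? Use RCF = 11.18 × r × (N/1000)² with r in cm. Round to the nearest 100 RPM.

18200 RPM

Original rotor: r = 152 mm = 15.2 cm
RCF_original = 11.18 × 15.2 × (23.54)² = 11.18 × 15.2 × 554.1316 ≈ 94,166.9 × g
Your rotor: r = 255 mm = 25.5 cm
94,166.9 = 11.18 × 25.5 × (N/1000)²
(N/1000)² = 94,166.9 / 285.09 = 330.3059
N = 1000 × √330.3059 ≈ 18,174.3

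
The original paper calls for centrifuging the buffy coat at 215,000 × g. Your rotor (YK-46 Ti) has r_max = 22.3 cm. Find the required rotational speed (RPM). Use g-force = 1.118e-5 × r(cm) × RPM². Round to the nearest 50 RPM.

RCF = 1.118 × 10⁻⁵ × r × N²
215,000 = 1.118 × 10⁻⁵ × 22.3 × N²
N² = 215,000 / (24.9314 × 10⁻⁵) = 862,366,333
N ≈ √862,366,333 ≈ 29,366.1

29350 RPM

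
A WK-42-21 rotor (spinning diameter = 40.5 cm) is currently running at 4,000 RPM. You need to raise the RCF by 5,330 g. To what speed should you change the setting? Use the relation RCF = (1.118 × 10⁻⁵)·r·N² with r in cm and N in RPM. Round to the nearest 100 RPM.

≈ 6300 RPM

r = 40.5 / 2 = 20.25 cm
Current RCF = 1.118 × 10⁻⁵ × 20.25 × (4000)² = 1.118 × 10⁻⁵ × 20.25 × 16,000,000 ≈ 3,622.3 × g
Target RCF = 3,622.3 + 5,330 = 8,952.3 × g
N² = 8,952.3 / (22.6395 × 10⁻⁵) = 39,542,834
N ≈ √39,542,834 ≈ 6,288.3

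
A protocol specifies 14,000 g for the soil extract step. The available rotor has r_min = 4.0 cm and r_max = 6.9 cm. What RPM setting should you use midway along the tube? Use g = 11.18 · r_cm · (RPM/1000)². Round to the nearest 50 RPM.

r_avg = (4.0 + 6.9) / 2 = 5.45 cm
14,000 = 11.18 × 5.45 × (N/1000)²
(N/1000)² = 14,000 / 60.931 = 229.7681
N = 1000 × √229.7681 ≈ 15,158.1

15150 RPM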